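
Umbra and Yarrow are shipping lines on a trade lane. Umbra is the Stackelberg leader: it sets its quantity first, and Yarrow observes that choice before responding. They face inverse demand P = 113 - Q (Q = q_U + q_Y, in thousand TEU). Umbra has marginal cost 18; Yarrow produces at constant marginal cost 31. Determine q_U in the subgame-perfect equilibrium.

54

Solve by backward induction. Given q_U, the follower Yarrow maximises π_Y = (113 - q_U - q_Y)q_Y - 31q_Y.
Follower FOC: 82 - q_U - 2q_Y = 0, so q_Y(q_U) = (82 - q_U)/2.
The leader anticipates this reaction. Substituting into P = 113 - Q gives P = 72 - (1/2)q_U, so π_U = (72 - (1/2)q_U)q_U - 18q_U.
Maximising: ∂π_U/∂q_U = 54 - q_U = 0, giving q_U = 54.
Then q_Y = (82 - 54)/2 = 14.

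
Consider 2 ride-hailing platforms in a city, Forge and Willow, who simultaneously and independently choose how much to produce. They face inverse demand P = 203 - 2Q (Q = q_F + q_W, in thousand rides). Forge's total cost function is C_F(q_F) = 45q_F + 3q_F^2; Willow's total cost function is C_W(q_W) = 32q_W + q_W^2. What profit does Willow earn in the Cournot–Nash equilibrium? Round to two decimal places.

Forge's profit: π_F = (203 - 2Q)q_F - (45q_F + 3q_F²). Setting ∂π_F/∂q_F = 0: 158 - 10q_F - 2(q_W) = 0.
Willow's first-order condition: 171 - 6q_W - 2(q_F) = 0.
Best responses: q_F = (158 - 2q_W)/10, q_W = (171 - 2q_F)/6.
Substituting one into the other gives q_F = 303/28 and q_W = 697/28.
Price P = 203 - 2·(250/7) = 921/7.
Willow's profit: (921/7)·(697/28) - 32·(697/28) - (697/28)² = 1858.9630.

1858.96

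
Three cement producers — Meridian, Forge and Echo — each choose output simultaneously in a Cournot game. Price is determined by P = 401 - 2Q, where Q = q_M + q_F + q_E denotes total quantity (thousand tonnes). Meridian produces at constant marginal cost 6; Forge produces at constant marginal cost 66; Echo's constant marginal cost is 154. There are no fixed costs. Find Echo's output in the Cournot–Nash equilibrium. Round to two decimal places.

Meridian's profit: π_M = (401 - 2Q)q_M - (6q_M). Setting ∂π_M/∂q_M = 0: 395 - 4q_M - 2(q_F + q_E) = 0.
Forge's first-order condition: 335 - 4q_F - 2(q_M + q_E) = 0.
Echo's profit: π_E = (401 - 2Q)q_E - (154q_E). Setting ∂π_E/∂q_E = 0: 247 - 4q_E - 2(q_M + q_F) = 0.
Summing all 3 equations gives 977 − 8Q = 0, hence Q = 977/8.
Back-substituting: q_M = (395 − 977/4)/2 = 603/8, q_F = (335 − 977/4)/2 = 363/8, q_E = (247 − 977/4)/2 = 11/8.

1.38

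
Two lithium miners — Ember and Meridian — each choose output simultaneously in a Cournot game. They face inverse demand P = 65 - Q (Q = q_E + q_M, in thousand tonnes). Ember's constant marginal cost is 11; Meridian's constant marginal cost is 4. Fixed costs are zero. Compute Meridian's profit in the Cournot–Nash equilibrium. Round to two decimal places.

Ember's profit: π_E = (65 - Q)q_E - (11q_E). Setting ∂π_E/∂q_E = 0: 54 - 2q_E - (q_M) = 0.
Meridian's first-order condition: 61 - 2q_M - (q_E) = 0.
Rearranging gives the reaction functions q_E = (54 - q_M)/2 and q_M = (61 - q_E)/2.
Substituting one into the other gives q_E = 47/3 and q_M = 68/3.
Price P = 65 - 115/3 = 80/3.
Meridian's profit: (80/3 - 4)·(68/3) = 513.7778.

513.78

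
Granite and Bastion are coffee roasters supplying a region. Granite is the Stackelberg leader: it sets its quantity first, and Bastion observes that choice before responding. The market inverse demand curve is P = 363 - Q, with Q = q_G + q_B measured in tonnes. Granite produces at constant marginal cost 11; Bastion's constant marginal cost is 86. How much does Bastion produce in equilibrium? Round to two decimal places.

Solve by backward induction. Given q_G, the follower Bastion maximises π_B = (363 - q_G - q_B)q_B - 86q_B.
∂π_B/∂q_B = 277 - q_G - 2q_B = 0 gives the reaction function q_B = (277 - q_G)/2.
The leader anticipates this reaction. Substituting into P = 363 - Q gives P = 449/2 - (1/2)q_G, so π_G = (449/2 - (1/2)q_G)q_G - 11q_G.
Maximising: ∂π_G/∂q_G = 427/2 - q_G = 0, giving q_G = 427/2.
Then q_B = (277 - 427/2)/2 = 127/4.

31.75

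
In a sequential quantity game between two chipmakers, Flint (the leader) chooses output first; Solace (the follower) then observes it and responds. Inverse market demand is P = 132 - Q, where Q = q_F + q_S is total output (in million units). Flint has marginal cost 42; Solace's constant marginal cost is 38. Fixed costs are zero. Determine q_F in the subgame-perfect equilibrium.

43

The follower Solace best-responds to any q_F: π_S = (132 - Q)q_S - 38q_S.
Follower FOC: 94 - q_F - 2q_S = 0, so q_S(q_F) = (94 - q_F)/2.
Flint substitutes q_S(q_F) into its own profit: π_F = q_F(132 - q_F - (94 - q_F)/2) - 42q_F = (85 - (1/2)q_F)q_F - 42q_F.
The leader's first-order condition 43 - q_F = 0 yields q_F = 43.
Then q_S = (94 - 43)/2 = 51/2.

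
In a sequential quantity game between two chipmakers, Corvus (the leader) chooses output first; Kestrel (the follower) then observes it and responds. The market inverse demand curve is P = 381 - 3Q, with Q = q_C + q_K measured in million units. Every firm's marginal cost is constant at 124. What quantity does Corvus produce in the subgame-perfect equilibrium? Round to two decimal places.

42.83

Solve by backward induction. Given q_C, the follower Kestrel maximises π_K = (381 - 3q_C - 3q_K)q_K - 124q_K.
Follower FOC: 257 - 3q_C - 6q_K = 0, so q_K(q_C) = (257 - 3q_C)/6.
The leader anticipates this reaction. Substituting into P = 381 - 3Q gives P = 505/2 - (3/2)q_C, so π_C = (505/2 - (3/2)q_C)q_C - 124q_C.
The leader's first-order condition 257/2 - 3q_C = 0 yields q_C = 257/6.
Then q_K = (257 - 3·(257/6))/6 = 257/12.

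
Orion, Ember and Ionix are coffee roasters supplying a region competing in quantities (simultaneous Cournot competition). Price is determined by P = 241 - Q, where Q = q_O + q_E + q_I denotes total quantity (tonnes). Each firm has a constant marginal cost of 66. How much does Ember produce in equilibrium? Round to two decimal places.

A representative firm's profit is π_i = q_i(241 - Q) - 66q_i.
Setting ∂π_i/∂q_i = 0 with rivals' quantities fixed: 175 - 2q_i - Σ_{j≠i} q_j = 0.
With identical firms every q_j equals q_i, so Σ_{j≠i} q_j = 2q_i and 175 = 4q_i, giving q_i = 175/4.

43.75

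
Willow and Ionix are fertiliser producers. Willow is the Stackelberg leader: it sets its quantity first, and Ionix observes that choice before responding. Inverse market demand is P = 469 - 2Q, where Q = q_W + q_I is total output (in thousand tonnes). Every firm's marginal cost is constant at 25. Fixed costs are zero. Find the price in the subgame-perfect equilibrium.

136

Solve by backward induction. Given q_W, the follower Ionix maximises π_I = (469 - 2q_W - 2q_I)q_I - 25q_I.
∂π_I/∂q_I = 444 - 2q_W - 4q_I = 0 gives the reaction function q_I = (444 - 2q_W)/4.
The leader anticipates this reaction. Substituting into P = 469 - 2Q gives P = 247 - q_W, so π_W = (247 - q_W)q_W - 25q_W.
Maximising: ∂π_W/∂q_W = 222 - 2q_W = 0, giving q_W = 111.
Then q_I = (444 - 2·111)/4 = 111/2.
Total output Q = 333/2, so price P = 469 - 2·(333/2) = 136.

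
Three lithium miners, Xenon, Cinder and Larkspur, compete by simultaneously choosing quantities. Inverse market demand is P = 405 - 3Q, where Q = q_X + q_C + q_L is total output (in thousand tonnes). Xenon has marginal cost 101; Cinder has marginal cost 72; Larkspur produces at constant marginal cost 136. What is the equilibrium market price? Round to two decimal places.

Xenon's profit: π_X = (405 - 3Q)q_X - (101q_X). Setting ∂π_X/∂q_X = 0: 304 - 6q_X - 3(q_C + q_L) = 0.
Cinder's profit: π_C = (405 - 3Q)q_C - (72q_C). Setting ∂π_C/∂q_C = 0: 333 - 6q_C - 3(q_X + q_L) = 0.
Larkspur's profit: π_L = (405 - 3Q)q_L - (136q_L). Setting ∂π_L/∂q_L = 0: 269 - 6q_L - 3(q_X + q_C) = 0.
Adding the 3 first-order conditions: 906 − 12Q = 0, so Q = 151/2.
Back-substituting: q_X = (304 − 453/2)/3 = 155/6, q_C = (333 − 453/2)/3 = 71/2, q_L = (269 − 453/2)/3 = 85/6.
Total output Q = 151/2, so price P = 405 - 3·(151/2) = 357/2.

178.50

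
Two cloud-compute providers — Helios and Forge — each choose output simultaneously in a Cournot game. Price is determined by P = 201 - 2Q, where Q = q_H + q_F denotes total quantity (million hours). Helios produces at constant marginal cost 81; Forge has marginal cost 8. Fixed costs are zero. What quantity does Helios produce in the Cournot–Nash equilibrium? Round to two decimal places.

7.83

Helios's profit: π_H = (201 - 2Q)q_H - (81q_H). Setting ∂π_H/∂q_H = 0: 120 - 4q_H - 2(q_F) = 0.
Forge's profit: π_F = (201 - 2Q)q_F - (8q_F). Setting ∂π_F/∂q_F = 0: 193 - 4q_F - 2(q_H) = 0.
Rearranging gives the reaction functions q_H = (120 - 2q_F)/4 and q_F = (193 - 2q_H)/4.
Solving the pair: q_H = 47/6, q_F = 133/3.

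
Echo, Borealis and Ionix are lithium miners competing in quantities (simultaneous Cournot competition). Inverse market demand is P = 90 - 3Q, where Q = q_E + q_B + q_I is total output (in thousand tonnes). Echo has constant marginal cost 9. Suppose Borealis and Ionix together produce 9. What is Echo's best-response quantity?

9

With rivals' combined output fixed at 9, Echo's profit is π_E = (90 - 3·9 - 3q_E)q_E - (9q_E) = (63 - 3q_E)q_E - (9q_E).
∂π_E/∂q_E = 54 - 6q_E = 0, so q_E = 9.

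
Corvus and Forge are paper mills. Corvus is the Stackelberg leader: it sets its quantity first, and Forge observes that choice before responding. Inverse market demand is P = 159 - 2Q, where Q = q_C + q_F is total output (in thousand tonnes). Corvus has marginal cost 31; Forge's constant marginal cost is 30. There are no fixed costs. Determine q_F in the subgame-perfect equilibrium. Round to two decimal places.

Solve by backward induction. Given q_C, the follower Forge maximises π_F = (159 - 2q_C - 2q_F)q_F - 30q_F.
Follower FOC: 129 - 2q_C - 4q_F = 0, so q_F(q_C) = (129 - 2q_C)/4.
Corvus substitutes q_F(q_C) into its own profit: π_C = q_C(159 - 2q_C - (129 - 2q_C)/2) - 31q_C = (189/2 - q_C)q_C - 31q_C.
Leader FOC: 127/2 - 2q_C = 0, so q_C = 127/4.
Then q_F = (129 - 2·(127/4))/4 = 131/8.

16.38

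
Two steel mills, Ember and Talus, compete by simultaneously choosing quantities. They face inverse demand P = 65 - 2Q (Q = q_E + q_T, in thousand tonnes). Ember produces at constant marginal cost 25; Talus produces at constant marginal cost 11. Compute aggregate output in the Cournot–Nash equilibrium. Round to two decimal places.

15.67

Ember's profit: π_E = (65 - 2Q)q_E - (25q_E). Setting ∂π_E/∂q_E = 0: 40 - 4q_E - 2(q_T) = 0.
Talus's first-order condition: 54 - 4q_T - 2(q_E) = 0.
So q_E = (40 - 2q_T)/4 and q_T = (54 - 2q_E)/4.
Substituting one into the other gives q_E = 13/3 and q_T = 34/3.
Total output Q = 13/3 + 34/3 = 47/3.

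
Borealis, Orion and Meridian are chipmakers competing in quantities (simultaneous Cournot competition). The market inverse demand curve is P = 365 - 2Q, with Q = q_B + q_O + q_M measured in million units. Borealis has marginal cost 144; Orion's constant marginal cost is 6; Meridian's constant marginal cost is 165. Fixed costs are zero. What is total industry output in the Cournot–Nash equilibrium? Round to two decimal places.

97.50

Borealis's profit: π_B = (365 - 2Q)q_B - (144q_B). Setting ∂π_B/∂q_B = 0: 221 - 4q_B - 2(q_O + q_M) = 0.
Orion's first-order condition: 359 - 4q_O - 2(q_B + q_M) = 0.
Meridian's first-order condition: 200 - 4q_M - 2(q_B + q_O) = 0.
Summing all 3 equations gives 780 − 8Q = 0, hence Q = 195/2.
Back-substituting: q_B = (221 − 195)/2 = 13, q_O = (359 − 195)/2 = 82, q_M = (200 − 195)/2 = 5/2.
Total output Q = 13 + 82 + 5/2 = 195/2.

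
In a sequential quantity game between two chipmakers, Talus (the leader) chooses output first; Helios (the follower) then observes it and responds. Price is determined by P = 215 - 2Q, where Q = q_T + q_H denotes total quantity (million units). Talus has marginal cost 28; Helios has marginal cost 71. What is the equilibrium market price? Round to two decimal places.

85.50

Solve by backward induction. Given q_T, the follower Helios maximises π_H = (215 - 2q_T - 2q_H)q_H - 71q_H.
Follower FOC: 144 - 2q_T - 4q_H = 0, so q_H(q_T) = (144 - 2q_T)/4.
Talus substitutes q_H(q_T) into its own profit: π_T = q_T(215 - 2q_T - (144 - 2q_T)/2) - 28q_T = (143 - q_T)q_T - 28q_T.
Maximising: ∂π_T/∂q_T = 115 - 2q_T = 0, giving q_T = 115/2.
Then q_H = (144 - 2·(115/2))/4 = 29/4.
Total output Q = 259/4, so price P = 215 - 2·(259/4) = 171/2.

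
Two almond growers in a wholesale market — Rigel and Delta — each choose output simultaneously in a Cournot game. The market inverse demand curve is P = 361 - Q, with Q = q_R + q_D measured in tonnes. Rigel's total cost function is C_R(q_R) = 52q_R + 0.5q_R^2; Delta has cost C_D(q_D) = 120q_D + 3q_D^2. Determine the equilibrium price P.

246

Rigel's profit: π_R = (361 - Q)q_R - (52q_R + (1/2)q_R²). Setting ∂π_R/∂q_R = 0: 309 - 3q_R - (q_D) = 0.
Delta's first-order condition: 241 - 8q_D - (q_R) = 0.
Best responses: q_R = (309 - q_D)/3, q_D = (241 - q_R)/8.
Substituting one into the other gives q_R = 97 and q_D = 18.
Total output Q = 115, so price P = 361 - 115 = 246.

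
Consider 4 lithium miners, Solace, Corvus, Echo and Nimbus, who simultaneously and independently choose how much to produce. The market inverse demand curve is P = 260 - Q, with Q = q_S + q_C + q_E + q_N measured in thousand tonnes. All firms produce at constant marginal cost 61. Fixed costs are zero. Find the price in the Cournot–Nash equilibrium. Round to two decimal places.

A representative firm's profit is π_i = q_i(260 - Q) - 61q_i.
Setting ∂π_i/∂q_i = 0 with rivals' quantities fixed: 199 - 2q_i - Σ_{j≠i} q_j = 0.
By symmetry each firm produces the same amount; substituting Σ_{j≠i} q_j = 3q_i yields q_i = 199/5.
Total output Q = 796/5, so price P = 260 - 796/5 = 504/5.

100.80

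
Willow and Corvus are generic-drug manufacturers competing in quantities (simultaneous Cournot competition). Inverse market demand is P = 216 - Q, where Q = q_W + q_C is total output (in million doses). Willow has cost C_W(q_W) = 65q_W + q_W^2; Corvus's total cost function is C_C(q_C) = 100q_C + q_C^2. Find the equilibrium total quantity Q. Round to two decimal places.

53.40

Willow's profit: π_W = (216 - Q)q_W - (65q_W + q_W²). Setting ∂π_W/∂q_W = 0: 151 - 4q_W - (q_C) = 0.
Corvus's profit: π_C = (216 - Q)q_C - (100q_C + q_C²). Setting ∂π_C/∂q_C = 0: 116 - 4q_C - (q_W) = 0.
Best responses: q_W = (151 - q_C)/4, q_C = (116 - q_W)/4.
Solving the pair: q_W = 488/15, q_C = 313/15.
Total output Q = 488/15 + 313/15 = 267/5.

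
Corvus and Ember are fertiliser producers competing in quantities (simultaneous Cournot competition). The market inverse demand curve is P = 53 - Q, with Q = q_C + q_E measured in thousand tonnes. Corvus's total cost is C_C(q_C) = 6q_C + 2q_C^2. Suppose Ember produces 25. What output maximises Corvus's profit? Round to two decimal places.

3.67

With the rival's output fixed at 25, Corvus's profit is π_C = (53 - 25 - q_C)q_C - (6q_C + 2q_C²) = (28 - q_C)q_C - (6q_C + 2q_C²).
∂π_C/∂q_C = 22 - 6q_C = 0, so q_C = 11/3.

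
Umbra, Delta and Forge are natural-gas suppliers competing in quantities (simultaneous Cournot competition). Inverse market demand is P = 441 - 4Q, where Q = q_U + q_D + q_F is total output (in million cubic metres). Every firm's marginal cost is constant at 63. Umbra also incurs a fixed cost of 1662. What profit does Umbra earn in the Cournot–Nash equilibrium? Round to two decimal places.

Each firm earns π_i = (441 - 4Q)q_i - 63q_i.
First-order condition (treating rivals' output as given): 378 - 8q_i - 4·Σ_{j≠i} q_j = 0.
By symmetry each firm produces the same amount; substituting Σ_{j≠i} q_j = 2q_i yields q_i = 378/16 = 189/8.
Price P = 441 - 4·(567/8) = 315/2.
Umbra's profit: (315/2 - 63)·(189/8) - 1662 = 570.5625.

570.56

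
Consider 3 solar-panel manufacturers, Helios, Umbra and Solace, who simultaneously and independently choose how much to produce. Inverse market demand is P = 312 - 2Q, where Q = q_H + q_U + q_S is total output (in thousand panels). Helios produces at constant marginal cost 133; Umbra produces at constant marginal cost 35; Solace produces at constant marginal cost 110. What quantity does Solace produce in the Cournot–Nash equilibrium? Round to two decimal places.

Helios's profit: π_H = (312 - 2Q)q_H - (133q_H). Setting ∂π_H/∂q_H = 0: 179 - 4q_H - 2(q_U + q_S) = 0.
Umbra's profit: π_U = (312 - 2Q)q_U - (35q_U). Setting ∂π_U/∂q_U = 0: 277 - 4q_U - 2(q_H + q_S) = 0.
Solace's profit: π_S = (312 - 2Q)q_S - (110q_S). Setting ∂π_S/∂q_S = 0: 202 - 4q_S - 2(q_H + q_U) = 0.
Adding the 3 conditions: 658 − 4Q − 4Q = 0, i.e. Q = 329/4.
Back-substituting: q_H = (179 − 329/2)/2 = 29/4, q_U = (277 − 329/2)/2 = 225/4, q_S = (202 − 329/2)/2 = 75/4.

18.75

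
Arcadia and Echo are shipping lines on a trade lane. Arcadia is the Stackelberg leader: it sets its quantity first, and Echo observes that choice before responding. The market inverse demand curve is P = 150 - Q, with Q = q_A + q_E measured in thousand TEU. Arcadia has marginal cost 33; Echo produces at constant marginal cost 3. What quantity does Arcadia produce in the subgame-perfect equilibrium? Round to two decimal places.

The follower Echo best-responds to any q_A: π_E = (150 - Q)q_E - 3q_E.
Follower FOC: 147 - q_A - 2q_E = 0, so q_E(q_A) = (147 - q_A)/2.
Arcadia substitutes q_E(q_A) into its own profit: π_A = q_A(150 - q_A - (147 - q_A)/2) - 33q_A = (153/2 - (1/2)q_A)q_A - 33q_A.
Maximising: ∂π_A/∂q_A = 87/2 - q_A = 0, giving q_A = 87/2.
Then q_E = (147 - 87/2)/2 = 207/4.

43.50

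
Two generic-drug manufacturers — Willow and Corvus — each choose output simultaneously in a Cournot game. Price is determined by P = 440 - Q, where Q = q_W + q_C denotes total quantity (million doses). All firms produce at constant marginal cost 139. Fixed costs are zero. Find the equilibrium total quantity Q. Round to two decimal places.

200.67

Each firm earns π_i = (440 - Q)q_i - 139q_i.
First-order condition (treating rivals' output as given): 301 - 2q_i - q_j = 0.
With identical firms every q_j equals q_i, so q_j = q_i and 301 = 3q_i, giving q_i = 301/3.
Total output Q = 301/3 + 301/3 = 602/3.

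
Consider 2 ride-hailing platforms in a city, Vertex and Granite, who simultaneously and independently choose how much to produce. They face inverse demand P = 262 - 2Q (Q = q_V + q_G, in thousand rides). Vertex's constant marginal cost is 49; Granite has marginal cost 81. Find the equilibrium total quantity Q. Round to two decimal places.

Vertex's profit: π_V = (262 - 2Q)q_V - (49q_V). Setting ∂π_V/∂q_V = 0: 213 - 4q_V - 2(q_G) = 0.
Granite's first-order condition: 181 - 4q_G - 2(q_V) = 0.
So q_V = (213 - 2q_G)/4 and q_G = (181 - 2q_V)/4.
Substituting one into the other gives q_V = 245/6 and q_G = 149/6.
Total output Q = 245/6 + 149/6 = 197/3.

65.67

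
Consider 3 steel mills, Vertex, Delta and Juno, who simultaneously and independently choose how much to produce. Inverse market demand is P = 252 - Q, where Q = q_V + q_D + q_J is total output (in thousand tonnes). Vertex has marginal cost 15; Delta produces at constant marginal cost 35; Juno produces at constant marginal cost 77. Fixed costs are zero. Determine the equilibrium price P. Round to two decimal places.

Vertex's profit: π_V = (252 - Q)q_V - (15q_V). Setting ∂π_V/∂q_V = 0: 237 - 2q_V - (q_D + q_J) = 0.
Delta's profit: π_D = (252 - Q)q_D - (35q_D). Setting ∂π_D/∂q_D = 0: 217 - 2q_D - (q_V + q_J) = 0.
Juno's profit: π_J = (252 - Q)q_J - (77q_J). Setting ∂π_J/∂q_J = 0: 175 - 2q_J - (q_V + q_D) = 0.
Adding the 3 conditions: 629 − 2Q − 2Q = 0, i.e. Q = 629/4.
Back-substituting: q_V = (237 − 629/4) = 319/4, q_D = (217 − 629/4) = 239/4, q_J = (175 − 629/4) = 71/4.
Total output Q = 629/4, so price P = 252 - 629/4 = 379/4.

94.75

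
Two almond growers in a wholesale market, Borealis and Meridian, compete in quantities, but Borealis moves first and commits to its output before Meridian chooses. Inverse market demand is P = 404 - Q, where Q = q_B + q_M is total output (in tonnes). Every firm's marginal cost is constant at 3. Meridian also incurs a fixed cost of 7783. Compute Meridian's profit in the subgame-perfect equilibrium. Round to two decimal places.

2267.06

The follower Meridian best-responds to any q_B: π_M = (404 - Q)q_M - 3q_M.
∂π_M/∂q_M = 401 - q_B - 2q_M = 0 gives the reaction function q_M = (401 - q_B)/2.
The leader anticipates this reaction. Substituting into P = 404 - Q gives P = 407/2 - (1/2)q_B, so π_B = (407/2 - (1/2)q_B)q_B - 3q_B.
The leader's first-order condition 401/2 - q_B = 0 yields q_B = 401/2.
Then q_M = (401 - 401/2)/2 = 401/4.
Price P = 404 - 1203/4 = 413/4.
Meridian's profit: (413/4 - 3)·(401/4) - 7783 = 2267.0625.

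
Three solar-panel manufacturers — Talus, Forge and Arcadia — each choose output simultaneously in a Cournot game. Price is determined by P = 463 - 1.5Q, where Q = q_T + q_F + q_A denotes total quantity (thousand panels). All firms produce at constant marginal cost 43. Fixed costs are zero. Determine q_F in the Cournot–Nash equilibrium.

70

Each firm earns π_i = (463 - 1.5Q)q_i - 43q_i.
Setting ∂π_i/∂q_i = 0 with rivals' quantities fixed: 420 - 3q_i - (3/2)·Σ_{j≠i} q_j = 0.
With identical firms every q_j equals q_i, so Σ_{j≠i} q_j = 2q_i and 420 = 6q_i, giving q_i = 70.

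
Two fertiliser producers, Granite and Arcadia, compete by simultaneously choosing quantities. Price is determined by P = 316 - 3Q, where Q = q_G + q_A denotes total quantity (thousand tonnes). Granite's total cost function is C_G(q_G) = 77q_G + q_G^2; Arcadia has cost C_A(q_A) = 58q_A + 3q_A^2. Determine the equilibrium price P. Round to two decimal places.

Granite's profit: π_G = (316 - 3Q)q_G - (77q_G + q_G²). Setting ∂π_G/∂q_G = 0: 239 - 8q_G - 3(q_A) = 0.
Arcadia's first-order condition: 258 - 12q_A - 3(q_G) = 0.
Best responses: q_G = (239 - 3q_A)/8, q_A = (258 - 3q_G)/12.
Substituting one into the other gives q_G = 698/29 and q_A = 449/29.
Total output Q = 1147/29, so price P = 316 - 3·(1147/29) = 197.3448.

197.34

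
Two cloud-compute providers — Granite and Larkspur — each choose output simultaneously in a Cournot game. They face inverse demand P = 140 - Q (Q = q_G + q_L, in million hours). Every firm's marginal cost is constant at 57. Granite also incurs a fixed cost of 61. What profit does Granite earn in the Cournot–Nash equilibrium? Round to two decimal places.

704.44

A representative firm's profit is π_i = q_i(140 - Q) - 57q_i.
Setting ∂π_i/∂q_i = 0 with rivals' quantities fixed: 83 - 2q_i - q_j = 0.
With identical firms every q_j equals q_i, so q_j = q_i and 83 = 3q_i, giving q_i = 83/3.
Price P = 140 - 166/3 = 254/3.
Granite's profit: (254/3 - 57)·(83/3) - 61 = 704.4444.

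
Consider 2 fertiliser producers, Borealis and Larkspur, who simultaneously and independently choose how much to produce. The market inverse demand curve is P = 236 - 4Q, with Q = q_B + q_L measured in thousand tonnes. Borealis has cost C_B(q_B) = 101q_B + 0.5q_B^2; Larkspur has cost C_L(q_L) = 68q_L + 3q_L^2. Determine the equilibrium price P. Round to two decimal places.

156.36

Borealis's profit: π_B = (236 - 4Q)q_B - (101q_B + (1/2)q_B²). Setting ∂π_B/∂q_B = 0: 135 - 9q_B - 4(q_L) = 0.
Larkspur's profit: π_L = (236 - 4Q)q_L - (68q_L + 3q_L²). Setting ∂π_L/∂q_L = 0: 168 - 14q_L - 4(q_B) = 0.
Rearranging gives the reaction functions q_B = (135 - 4q_L)/9 and q_L = (168 - 4q_B)/14.
Solving the pair: q_B = 609/55, q_L = 486/55.
Total output Q = 219/11, so price P = 236 - 4·(219/11) = 1720/11.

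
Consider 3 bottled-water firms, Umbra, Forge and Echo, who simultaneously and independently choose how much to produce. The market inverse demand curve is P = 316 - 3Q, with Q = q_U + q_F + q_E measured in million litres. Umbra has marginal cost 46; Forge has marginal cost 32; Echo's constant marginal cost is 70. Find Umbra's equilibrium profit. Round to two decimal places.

1633.33

Umbra's profit: π_U = (316 - 3Q)q_U - (46q_U). Setting ∂π_U/∂q_U = 0: 270 - 6q_U - 3(q_F + q_E) = 0.
Forge's first-order condition: 284 - 6q_F - 3(q_U + q_E) = 0.
Echo's first-order condition: 246 - 6q_E - 3(q_U + q_F) = 0.
Adding the 3 conditions: 800 − 6Q − 6Q = 0, i.e. Q = 200/3.
Back-substituting: q_U = (270 − 200)/3 = 70/3, q_F = (284 − 200)/3 = 28, q_E = (246 − 200)/3 = 46/3.
Price P = 316 - 3·(200/3) = 116.
Umbra's profit: (116 - 46)·(70/3) = 1633.3333.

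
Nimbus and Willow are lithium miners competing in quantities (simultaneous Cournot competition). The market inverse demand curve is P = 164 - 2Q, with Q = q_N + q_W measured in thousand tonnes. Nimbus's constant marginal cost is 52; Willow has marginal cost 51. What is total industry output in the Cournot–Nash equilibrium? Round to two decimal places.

Nimbus's profit: π_N = (164 - 2Q)q_N - (52q_N). Setting ∂π_N/∂q_N = 0: 112 - 4q_N - 2(q_W) = 0.
Willow's first-order condition: 113 - 4q_W - 2(q_N) = 0.
So q_N = (112 - 2q_W)/4 and q_W = (113 - 2q_N)/4.
Solving the pair: q_N = 37/2, q_W = 19.
Total output Q = 37/2 + 19 = 75/2.

37.50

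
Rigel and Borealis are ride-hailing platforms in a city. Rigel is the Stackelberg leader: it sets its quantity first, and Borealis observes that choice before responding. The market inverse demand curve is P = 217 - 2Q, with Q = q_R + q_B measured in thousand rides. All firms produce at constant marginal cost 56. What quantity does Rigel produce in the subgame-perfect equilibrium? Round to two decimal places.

Solve by backward induction. Given q_R, the follower Borealis maximises π_B = (217 - 2q_R - 2q_B)q_B - 56q_B.
∂π_B/∂q_B = 161 - 2q_R - 4q_B = 0 gives the reaction function q_B = (161 - 2q_R)/4.
Rigel substitutes q_B(q_R) into its own profit: π_R = q_R(217 - 2q_R - (161 - 2q_R)/2) - 56q_R = (273/2 - q_R)q_R - 56q_R.
Leader FOC: 161/2 - 2q_R = 0, so q_R = 161/4.
Then q_B = (161 - 2·(161/4))/4 = 161/8.

40.25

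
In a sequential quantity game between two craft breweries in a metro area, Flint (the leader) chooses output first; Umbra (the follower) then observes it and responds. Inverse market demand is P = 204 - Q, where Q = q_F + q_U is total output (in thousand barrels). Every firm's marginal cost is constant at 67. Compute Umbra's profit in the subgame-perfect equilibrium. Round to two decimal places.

1173.06

Solve by backward induction. Given q_F, the follower Umbra maximises π_U = (204 - q_F - q_U)q_U - 67q_U.
∂π_U/∂q_U = 137 - q_F - 2q_U = 0 gives the reaction function q_U = (137 - q_F)/2.
Flint substitutes q_U(q_F) into its own profit: π_F = q_F(204 - q_F - (137 - q_F)/2) - 67q_F = (271/2 - (1/2)q_F)q_F - 67q_F.
Leader FOC: 137/2 - q_F = 0, so q_F = 137/2.
Then q_U = (137 - 137/2)/2 = 137/4.
Price P = 204 - 411/4 = 405/4.
Umbra's profit: (405/4 - 67)·(137/4) = 1173.0625.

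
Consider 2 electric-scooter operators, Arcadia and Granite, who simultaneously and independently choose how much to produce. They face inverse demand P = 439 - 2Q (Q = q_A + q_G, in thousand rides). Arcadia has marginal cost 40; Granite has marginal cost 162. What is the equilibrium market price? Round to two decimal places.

213.67

Arcadia's profit: π_A = (439 - 2Q)q_A - (40q_A). Setting ∂π_A/∂q_A = 0: 399 - 4q_A - 2(q_G) = 0.
Granite's first-order condition: 277 - 4q_G - 2(q_A) = 0.
So q_A = (399 - 2q_G)/4 and q_G = (277 - 2q_A)/4.
Solving the pair: q_A = 521/6, q_G = 155/6.
Total output Q = 338/3, so price P = 439 - 2·(338/3) = 641/3.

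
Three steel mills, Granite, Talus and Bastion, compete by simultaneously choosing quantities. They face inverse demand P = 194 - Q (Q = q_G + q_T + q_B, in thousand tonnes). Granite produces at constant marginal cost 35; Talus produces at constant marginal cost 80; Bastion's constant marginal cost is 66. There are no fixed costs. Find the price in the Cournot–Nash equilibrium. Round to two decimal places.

Granite's profit: π_G = (194 - Q)q_G - (35q_G). Setting ∂π_G/∂q_G = 0: 159 - 2q_G - (q_T + q_B) = 0.
Talus's profit: π_T = (194 - Q)q_T - (80q_T). Setting ∂π_T/∂q_T = 0: 114 - 2q_T - (q_G + q_B) = 0.
Bastion's profit: π_B = (194 - Q)q_B - (66q_B). Setting ∂π_B/∂q_B = 0: 128 - 2q_B - (q_G + q_T) = 0.
Summing all 3 equations gives 401 − 4Q = 0, hence Q = 401/4.
Back-substituting: q_G = (159 − 401/4) = 235/4, q_T = (114 − 401/4) = 55/4, q_B = (128 − 401/4) = 111/4.
Total output Q = 401/4, so price P = 194 - 401/4 = 375/4.

93.75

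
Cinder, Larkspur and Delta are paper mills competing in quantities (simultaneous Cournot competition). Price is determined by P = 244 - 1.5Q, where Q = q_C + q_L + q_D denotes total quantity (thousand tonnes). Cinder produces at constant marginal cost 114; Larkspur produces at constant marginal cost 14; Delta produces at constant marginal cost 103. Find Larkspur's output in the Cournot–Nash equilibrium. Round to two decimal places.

69.83

Cinder's profit: π_C = (244 - 1.5Q)q_C - (114q_C). Setting ∂π_C/∂q_C = 0: 130 - 3q_C - (3/2)(q_L + q_D) = 0.
Larkspur's profit: π_L = (244 - 1.5Q)q_L - (14q_L). Setting ∂π_L/∂q_L = 0: 230 - 3q_L - (3/2)(q_C + q_D) = 0.
Delta's first-order condition: 141 - 3q_D - (3/2)(q_C + q_L) = 0.
Adding the 3 conditions: 501 − 3Q − 3Q = 0, i.e. Q = 167/2.
Back-substituting: q_C = (130 − 501/4)/(3/2) = 19/6, q_L = (230 − 501/4)/(3/2) = 419/6, q_D = (141 − 501/4)/(3/2) = 21/2.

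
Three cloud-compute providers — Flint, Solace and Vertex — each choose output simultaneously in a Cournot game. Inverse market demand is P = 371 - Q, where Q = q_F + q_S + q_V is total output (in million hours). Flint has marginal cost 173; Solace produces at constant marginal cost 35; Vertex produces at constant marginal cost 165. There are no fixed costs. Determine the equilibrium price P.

Flint's profit: π_F = (371 - Q)q_F - (173q_F). Setting ∂π_F/∂q_F = 0: 198 - 2q_F - (q_S + q_V) = 0.
Solace's profit: π_S = (371 - Q)q_S - (35q_S). Setting ∂π_S/∂q_S = 0: 336 - 2q_S - (q_F + q_V) = 0.
Vertex's first-order condition: 206 - 2q_V - (q_F + q_S) = 0.
Adding the 3 conditions: 740 − 2Q − 2Q = 0, i.e. Q = 185.
Back-substituting: q_F = (198 − 185) = 13, q_S = (336 − 185) = 151, q_V = (206 − 185) = 21.
Total output Q = 185, so price P = 371 - 185 = 186.

186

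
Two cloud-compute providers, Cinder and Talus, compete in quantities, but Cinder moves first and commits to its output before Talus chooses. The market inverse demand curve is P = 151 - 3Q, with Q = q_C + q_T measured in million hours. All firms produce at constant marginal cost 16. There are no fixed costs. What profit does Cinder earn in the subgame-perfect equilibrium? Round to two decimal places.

759.38

Solve by backward induction. Given q_C, the follower Talus maximises π_T = (151 - 3q_C - 3q_T)q_T - 16q_T.
∂π_T/∂q_T = 135 - 3q_C - 6q_T = 0 gives the reaction function q_T = (135 - 3q_C)/6.
The leader anticipates this reaction. Substituting into P = 151 - 3Q gives P = 167/2 - (3/2)q_C, so π_C = (167/2 - (3/2)q_C)q_C - 16q_C.
The leader's first-order condition 135/2 - 3q_C = 0 yields q_C = 45/2.
Then q_T = (135 - 3·(45/2))/6 = 45/4.
Price P = 151 - 3·(135/4) = 199/4.
Cinder's profit: (199/4 - 16)·(45/2) = 759.3750.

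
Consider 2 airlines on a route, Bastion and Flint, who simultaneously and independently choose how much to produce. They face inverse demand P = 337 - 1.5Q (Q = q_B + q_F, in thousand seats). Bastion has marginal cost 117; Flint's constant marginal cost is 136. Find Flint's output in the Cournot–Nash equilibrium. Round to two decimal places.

Bastion's profit: π_B = (337 - 1.5Q)q_B - (117q_B). Setting ∂π_B/∂q_B = 0: 220 - 3q_B - (3/2)(q_F) = 0.
Flint's profit: π_F = (337 - 1.5Q)q_F - (136q_F). Setting ∂π_F/∂q_F = 0: 201 - 3q_F - (3/2)(q_B) = 0.
Best responses: q_B = (220 - (3/2)q_F)/3, q_F = (201 - (3/2)q_B)/3.
Solving the pair: q_B = 478/9, q_F = 364/9.

40.44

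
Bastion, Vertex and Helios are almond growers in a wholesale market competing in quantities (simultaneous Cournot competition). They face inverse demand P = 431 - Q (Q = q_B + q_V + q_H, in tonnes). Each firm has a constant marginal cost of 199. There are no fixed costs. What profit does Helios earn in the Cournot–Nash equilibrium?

Each firm earns π_i = (431 - Q)q_i - 199q_i.
Setting ∂π_i/∂q_i = 0 with rivals' quantities fixed: 232 - 2q_i - Σ_{j≠i} q_j = 0.
By symmetry each firm produces the same amount; substituting Σ_{j≠i} q_j = 2q_i yields q_i = 232/4 = 58.
Price P = 431 - 174 = 257.
Helios's profit: (257 - 199)·58 = 3364.

3364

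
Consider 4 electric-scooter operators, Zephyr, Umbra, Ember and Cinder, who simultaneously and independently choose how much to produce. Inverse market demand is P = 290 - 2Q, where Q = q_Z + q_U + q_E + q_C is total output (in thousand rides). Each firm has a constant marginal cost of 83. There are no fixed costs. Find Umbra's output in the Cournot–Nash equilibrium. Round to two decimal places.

20.70

A representative firm's profit is π_i = q_i(290 - 2Q) - 83q_i.
Setting ∂π_i/∂q_i = 0 with rivals' quantities fixed: 207 - 4q_i - 2·Σ_{j≠i} q_j = 0.
By symmetry each firm produces the same amount; substituting Σ_{j≠i} q_j = 3q_i yields q_i = 207/10.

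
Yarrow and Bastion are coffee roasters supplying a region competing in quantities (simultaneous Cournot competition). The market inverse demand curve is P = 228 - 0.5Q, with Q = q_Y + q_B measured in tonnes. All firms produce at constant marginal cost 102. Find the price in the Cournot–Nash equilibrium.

Each firm earns π_i = (228 - 0.5Q)q_i - 102q_i.
Setting ∂π_i/∂q_i = 0 with rivals' quantities fixed: 126 - q_i - (1/2)q_j = 0.
By symmetry each firm produces the same amount; substituting q_j = q_i yields q_i = 126/(3/2) = 84.
Total output Q = 168, so price P = 228 - (1/2)·168 = 144.

144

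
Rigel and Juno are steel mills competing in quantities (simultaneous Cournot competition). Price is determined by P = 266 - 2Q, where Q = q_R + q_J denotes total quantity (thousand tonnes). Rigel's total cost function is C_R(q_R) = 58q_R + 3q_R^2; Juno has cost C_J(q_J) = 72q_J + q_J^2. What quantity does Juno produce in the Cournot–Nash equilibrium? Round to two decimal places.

Rigel's profit: π_R = (266 - 2Q)q_R - (58q_R + 3q_R²). Setting ∂π_R/∂q_R = 0: 208 - 10q_R - 2(q_J) = 0.
Juno's first-order condition: 194 - 6q_J - 2(q_R) = 0.
So q_R = (208 - 2q_J)/10 and q_J = (194 - 2q_R)/6.
Solving the pair: q_R = 215/14, q_J = 381/14.

27.21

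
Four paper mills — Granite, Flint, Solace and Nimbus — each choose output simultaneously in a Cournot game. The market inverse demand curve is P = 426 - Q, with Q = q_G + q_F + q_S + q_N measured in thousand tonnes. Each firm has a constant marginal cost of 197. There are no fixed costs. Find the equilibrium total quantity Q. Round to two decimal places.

A representative firm's profit is π_i = q_i(426 - Q) - 197q_i.
First-order condition (treating rivals' output as given): 229 - 2q_i - Σ_{j≠i} q_j = 0.
With identical firms every q_j equals q_i, so Σ_{j≠i} q_j = 3q_i and 229 = 5q_i, giving q_i = 229/5.
Total output Q = 229/5 + 229/5 + 229/5 + 229/5 = 916/5.

183.20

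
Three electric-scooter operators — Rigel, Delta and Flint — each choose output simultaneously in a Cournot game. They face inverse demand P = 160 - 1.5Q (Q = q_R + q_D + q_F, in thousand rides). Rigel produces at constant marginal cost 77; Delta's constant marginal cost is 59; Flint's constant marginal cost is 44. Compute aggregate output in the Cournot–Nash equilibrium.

Rigel's profit: π_R = (160 - 1.5Q)q_R - (77q_R). Setting ∂π_R/∂q_R = 0: 83 - 3q_R - (3/2)(q_D + q_F) = 0.
Delta's first-order condition: 101 - 3q_D - (3/2)(q_R + q_F) = 0.
Flint's profit: π_F = (160 - 1.5Q)q_F - (44q_F). Setting ∂π_F/∂q_F = 0: 116 - 3q_F - (3/2)(q_R + q_D) = 0.
Adding the 3 first-order conditions: 300 − 6Q = 0, so Q = 50.
Back-substituting: q_R = (83 − 75)/(3/2) = 16/3, q_D = (101 − 75)/(3/2) = 52/3, q_F = (116 − 75)/(3/2) = 82/3.
Total output Q = 16/3 + 52/3 + 82/3 = 50.

50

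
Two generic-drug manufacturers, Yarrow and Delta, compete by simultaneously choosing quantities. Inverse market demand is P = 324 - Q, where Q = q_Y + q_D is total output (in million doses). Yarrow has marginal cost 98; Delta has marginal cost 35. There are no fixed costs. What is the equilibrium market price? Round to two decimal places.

152.33

Yarrow's profit: π_Y = (324 - Q)q_Y - (98q_Y). Setting ∂π_Y/∂q_Y = 0: 226 - 2q_Y - (q_D) = 0.
Delta's first-order condition: 289 - 2q_D - (q_Y) = 0.
Best responses: q_Y = (226 - q_D)/2, q_D = (289 - q_Y)/2.
Solving the pair: q_Y = 163/3, q_D = 352/3.
Total output Q = 515/3, so price P = 324 - 515/3 = 457/3.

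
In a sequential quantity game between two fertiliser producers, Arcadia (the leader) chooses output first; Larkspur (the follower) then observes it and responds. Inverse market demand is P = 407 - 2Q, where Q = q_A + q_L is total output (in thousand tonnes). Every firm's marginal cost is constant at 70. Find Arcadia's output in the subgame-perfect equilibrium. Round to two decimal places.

84.25

Solve by backward induction. Given q_A, the follower Larkspur maximises π_L = (407 - 2q_A - 2q_L)q_L - 70q_L.
Follower FOC: 337 - 2q_A - 4q_L = 0, so q_L(q_A) = (337 - 2q_A)/4.
Arcadia substitutes q_L(q_A) into its own profit: π_A = q_A(407 - 2q_A - (337 - 2q_A)/2) - 70q_A = (477/2 - q_A)q_A - 70q_A.
Maximising: ∂π_A/∂q_A = 337/2 - 2q_A = 0, giving q_A = 337/4.
Then q_L = (337 - 2·(337/4))/4 = 337/8.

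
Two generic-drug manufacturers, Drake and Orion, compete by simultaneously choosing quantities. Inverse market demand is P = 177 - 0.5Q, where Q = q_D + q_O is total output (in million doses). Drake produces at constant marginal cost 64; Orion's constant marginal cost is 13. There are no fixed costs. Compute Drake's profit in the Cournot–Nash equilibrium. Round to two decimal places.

Drake's profit: π_D = (177 - 0.5Q)q_D - (64q_D). Setting ∂π_D/∂q_D = 0: 113 - q_D - (1/2)(q_O) = 0.
Orion's first-order condition: 164 - q_O - (1/2)(q_D) = 0.
Rearranging gives the reaction functions q_D = (113 - (1/2)q_O) and q_O = (164 - (1/2)q_D).
Solving the pair: q_D = 124/3, q_O = 430/3.
Price P = 177 - (1/2)·(554/3) = 254/3.
Drake's profit: (254/3 - 64)·(124/3) = 854.2222.

854.22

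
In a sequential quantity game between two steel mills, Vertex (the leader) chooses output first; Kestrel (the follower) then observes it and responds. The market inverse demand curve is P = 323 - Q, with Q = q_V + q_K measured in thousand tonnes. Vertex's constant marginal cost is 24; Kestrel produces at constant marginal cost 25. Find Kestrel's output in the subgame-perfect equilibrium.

74

The follower Kestrel best-responds to any q_V: π_K = (323 - Q)q_K - 25q_K.
Setting the follower's marginal profit to zero, 298 - q_V - 2q_K = 0, i.e. q_K = (298 - q_V)/2.
Vertex substitutes q_K(q_V) into its own profit: π_V = q_V(323 - q_V - (298 - q_V)/2) - 24q_V = (174 - (1/2)q_V)q_V - 24q_V.
Leader FOC: 150 - q_V = 0, so q_V = 150.
Then q_K = (298 - 150)/2 = 74.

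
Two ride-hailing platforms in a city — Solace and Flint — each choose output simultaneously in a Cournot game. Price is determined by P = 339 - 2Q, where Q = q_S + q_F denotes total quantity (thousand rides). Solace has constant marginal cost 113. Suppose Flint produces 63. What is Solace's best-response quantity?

With the rival's output fixed at 63, Solace's profit is π_S = (339 - 2·63 - 2q_S)q_S - (113q_S) = (213 - 2q_S)q_S - (113q_S).
∂π_S/∂q_S = 100 - 4q_S = 0, so q_S = 25.

25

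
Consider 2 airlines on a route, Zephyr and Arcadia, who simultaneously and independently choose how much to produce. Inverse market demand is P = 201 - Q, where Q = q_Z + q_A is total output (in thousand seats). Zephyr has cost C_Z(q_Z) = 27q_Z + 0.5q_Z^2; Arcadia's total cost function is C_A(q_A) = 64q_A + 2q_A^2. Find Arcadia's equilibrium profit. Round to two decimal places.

583.07

Zephyr's profit: π_Z = (201 - Q)q_Z - (27q_Z + (1/2)q_Z²). Setting ∂π_Z/∂q_Z = 0: 174 - 3q_Z - (q_A) = 0.
Arcadia's profit: π_A = (201 - Q)q_A - (64q_A + 2q_A²). Setting ∂π_A/∂q_A = 0: 137 - 6q_A - (q_Z) = 0.
Rearranging gives the reaction functions q_Z = (174 - q_A)/3 and q_A = (137 - q_Z)/6.
Substituting one into the other gives q_Z = 907/17 and q_A = 237/17.
Price P = 201 - 1144/17 = 133.7059.
Arcadia's profit: 133.7059·(237/17) - 64·(237/17) - 2(237/17)² = 583.0692.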